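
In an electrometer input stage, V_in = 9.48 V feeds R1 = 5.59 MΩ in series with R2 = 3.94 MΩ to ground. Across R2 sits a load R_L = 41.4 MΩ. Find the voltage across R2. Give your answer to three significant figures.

First combine the lower leg with the load: R2 ‖ R_L = 3.598 MΩ.
Then V_out = V_in · R2'/(R1 + R2') = 9.48 × 3.598/9.188 = 3.712 V.

V_out ≈ 3.71 V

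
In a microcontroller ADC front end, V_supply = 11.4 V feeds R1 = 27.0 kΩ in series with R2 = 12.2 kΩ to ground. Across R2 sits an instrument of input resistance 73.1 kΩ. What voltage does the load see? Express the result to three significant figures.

V_out ≈ 3.18 V

The load sits in parallel with R2, giving an effective lower resistance R2' = R2·R_L/(R2+R_L) = 10.46 kΩ.
Then V_out = V_supply · R2'/(R1 + R2') = 11.4 × 10.46/37.46 = 3.182 V.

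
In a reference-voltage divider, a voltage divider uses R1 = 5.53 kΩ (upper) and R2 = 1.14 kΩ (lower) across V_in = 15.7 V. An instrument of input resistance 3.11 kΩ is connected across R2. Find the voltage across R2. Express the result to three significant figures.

The load sits in parallel with R2, giving an effective lower resistance R2' = R2·R_L/(R2+R_L) = 0.8342 kΩ.
Then V_out = V_in · R2'/(R1 + R2') = 15.7 × 0.8342/6.364 = 2.058 V.

V_out ≈ 2.06 V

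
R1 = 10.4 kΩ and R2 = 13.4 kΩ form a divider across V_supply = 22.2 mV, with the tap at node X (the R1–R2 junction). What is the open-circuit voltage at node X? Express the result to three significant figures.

V_th ≈ 12.5 mV

V_th is the unloaded tap voltage: V_supply · R2/(R1+R2) = 22.2 × 0.5630 = 12.50 mV.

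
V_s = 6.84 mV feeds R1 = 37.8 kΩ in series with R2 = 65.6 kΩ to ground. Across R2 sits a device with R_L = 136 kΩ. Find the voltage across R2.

V_out ≈ 3.69 mV

The load sits in parallel with R2, giving an effective lower resistance R2' = R2·R_L/(R2+R_L) = 44.25 kΩ.
Voltage divider with the loaded lower leg: V_out = 6.84 × 44.25/(37.8 + 44.25) = 6.84 × 0.5393 = 3.689 mV.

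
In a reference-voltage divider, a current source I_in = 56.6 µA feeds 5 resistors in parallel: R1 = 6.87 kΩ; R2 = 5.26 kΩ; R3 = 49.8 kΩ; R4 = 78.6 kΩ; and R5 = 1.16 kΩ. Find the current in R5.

Conductances: ΣG = 1/6.87 + 1/5.26 + 1/49.8 + 1/78.6 + 1/1.16 = 1.231 (1/kΩ).
R5 takes the fraction G_k/ΣG = 0.8621/1.231 = 0.7006, so I = 56.6 × 0.7006 = 39.65 µA.

I ≈ 39.7 µA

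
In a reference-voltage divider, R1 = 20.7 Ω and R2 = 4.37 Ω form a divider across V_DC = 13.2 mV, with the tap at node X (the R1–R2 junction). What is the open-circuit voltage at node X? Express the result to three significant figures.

V_th ≈ 2.30 mV

V_th is the unloaded tap voltage: V_DC · R2/(R1+R2) = 13.2 × 0.1743 = 2.301 mV.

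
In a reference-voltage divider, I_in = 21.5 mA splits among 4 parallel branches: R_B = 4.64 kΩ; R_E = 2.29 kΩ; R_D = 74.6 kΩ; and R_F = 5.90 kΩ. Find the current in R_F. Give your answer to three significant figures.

Total conductance ΣG = 1/4.64 + 1/2.29 + 1/74.6 + 1/5.90 = 0.8351 (units of 1/kΩ).
Current divider: I(R_F) = I_in · G_k/ΣG = 21.5 × (0.1695/0.8351) = 21.5 × 0.2030 = 4.364 mA.

I ≈ 4.36 mA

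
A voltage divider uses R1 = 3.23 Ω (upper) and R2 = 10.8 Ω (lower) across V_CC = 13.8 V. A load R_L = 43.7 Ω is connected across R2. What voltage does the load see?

V_out ≈ 10.1 V

The load sits in parallel with R2, giving an effective lower resistance R2' = R2·R_L/(R2+R_L) = 8.660 Ω.
Then V_out = V_CC · R2'/(R1 + R2') = 13.8 × 8.660/11.89 = 10.05 V.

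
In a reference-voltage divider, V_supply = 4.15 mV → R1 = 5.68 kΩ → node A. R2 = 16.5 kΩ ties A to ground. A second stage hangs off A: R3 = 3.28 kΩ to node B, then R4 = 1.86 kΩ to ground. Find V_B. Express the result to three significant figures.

V_B ≈ 0.613 mV

The second stage (R3 + R4 = 5.140 kΩ) loads node A in parallel with R2.
R2 ‖ (R3+R4) = 3.919 kΩ.
V_A = 4.15 × 3.919/(5.68 + 3.919) = 1.694 mV.
Then the unloaded second divider: V_B = V_A × R4/(R3+R4) = 1.694 × 0.3619 = 0.6131 mV.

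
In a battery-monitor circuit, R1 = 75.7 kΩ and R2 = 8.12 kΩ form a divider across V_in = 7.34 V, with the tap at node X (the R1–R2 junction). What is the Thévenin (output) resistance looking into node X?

With V_in suppressed (replaced by a short), R_th = R1 ‖ R2 = (75.70 × 8.12)/(75.70 + 8.12) = 7.333 kΩ.

R_th ≈ 7.33 kΩ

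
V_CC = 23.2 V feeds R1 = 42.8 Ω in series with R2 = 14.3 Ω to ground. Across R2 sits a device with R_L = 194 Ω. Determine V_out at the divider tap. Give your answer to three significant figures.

V_out ≈ 5.51 V

First combine the lower leg with the load: R2 ‖ R_L = 13.32 Ω.
Now apply the divider: V_out = 23.2 × 0.2373 = 5.506 V.
(Unloaded it would be 5.81 V; the load pulls it down.)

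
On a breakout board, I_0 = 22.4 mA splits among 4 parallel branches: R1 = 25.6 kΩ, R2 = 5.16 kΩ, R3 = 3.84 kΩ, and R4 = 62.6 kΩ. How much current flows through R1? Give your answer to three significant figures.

I ≈ 1.72 mA

ΣG = 1/25.6 + 1/5.16 + 1/3.84 + 1/62.6 = 0.5093.
R1 takes the fraction G_k/ΣG = 0.03906/0.5093 = 0.07671, so I = 22.4 × 0.07671 = 1.718 mA.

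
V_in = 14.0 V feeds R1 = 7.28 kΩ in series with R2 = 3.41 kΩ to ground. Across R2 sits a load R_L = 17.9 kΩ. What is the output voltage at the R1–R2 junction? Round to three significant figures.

V_out ≈ 3.95 V

R2 ‖ R_L = (3.41 × 17.9)/(3.41 + 17.9) = 2.864 kΩ.
Voltage divider with the loaded lower leg: V_out = 14.0 × 2.864/(7.28 + 2.864) = 14.0 × 0.2824 = 3.953 V.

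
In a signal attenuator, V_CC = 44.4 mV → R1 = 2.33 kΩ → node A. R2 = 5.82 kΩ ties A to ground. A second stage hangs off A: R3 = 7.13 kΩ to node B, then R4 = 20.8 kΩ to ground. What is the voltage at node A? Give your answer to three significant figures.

Node A sees R2 in parallel with the series input of stage 2, R3 + R4 = 27.93 kΩ.
Effective lower resistance at A: R2 ‖ 27.93 = 4.816 kΩ.
First divider: V_A = V_CC · 4.816/(2.33 + 4.816) = 29.92 mV.

V_A ≈ 29.9 mV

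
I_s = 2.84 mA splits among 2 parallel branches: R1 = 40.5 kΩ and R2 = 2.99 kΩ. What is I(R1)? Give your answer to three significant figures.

I ≈ 0.195 mA

Two-branch current divider: I_k = I_s · R_other/(R_1 + R_2).
I(R1) = 2.84 × 2.99/(40.5 + 2.99) = 2.84 × 0.06875 = 0.1953 mA.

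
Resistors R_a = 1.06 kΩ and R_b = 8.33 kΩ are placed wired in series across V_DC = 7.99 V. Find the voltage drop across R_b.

V ≈ 7.09 V

ΣR = 1.06 + 8.33 = 9.390 kΩ.
Voltage divider: V = V_DC · (8.330 / 9.390) = 7.99 × 0.8871 = 7.088 V.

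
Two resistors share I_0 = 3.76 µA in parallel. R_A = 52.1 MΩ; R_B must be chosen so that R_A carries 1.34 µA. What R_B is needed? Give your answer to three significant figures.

The fraction through R_A equals R_B/(R_A+R_B).
With f = 0.3564, R_B = R_A · f/(1−f) = 52.1 × 0.5537 = 28.85 MΩ.

R_B ≈ 28.8 MΩ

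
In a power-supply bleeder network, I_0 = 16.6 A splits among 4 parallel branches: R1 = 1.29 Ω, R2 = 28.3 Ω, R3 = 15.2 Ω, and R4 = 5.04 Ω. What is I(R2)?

ΣG = 1/1.29 + 1/28.3 + 1/15.2 + 1/5.04 = 1.075.
By the current-divider rule, I = I_0 · G_k/ΣG = 16.6 × 0.03288 = 0.5458 A.

I ≈ 0.546 A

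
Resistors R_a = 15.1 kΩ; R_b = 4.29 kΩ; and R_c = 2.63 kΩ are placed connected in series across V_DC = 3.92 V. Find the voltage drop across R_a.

V ≈ 2.69 V

ΣR = 15.1 + 4.29 + 2.63 = 22.02 kΩ.
Voltage divider: V = V_DC · (15.10 / 22.02) = 3.92 × 0.6857 = 2.688 V.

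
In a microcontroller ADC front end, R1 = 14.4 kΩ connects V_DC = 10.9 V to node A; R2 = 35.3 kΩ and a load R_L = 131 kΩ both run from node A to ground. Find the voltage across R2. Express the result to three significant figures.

First combine the lower leg with the load: R2 ‖ R_L = 27.81 kΩ.
Now apply the divider: V_out = 10.9 × 0.6588 = 7.181 V.

V_out ≈ 7.18 V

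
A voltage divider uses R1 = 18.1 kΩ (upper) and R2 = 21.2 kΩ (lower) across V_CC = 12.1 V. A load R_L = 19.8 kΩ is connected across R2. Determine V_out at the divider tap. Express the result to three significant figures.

The load sits in parallel with R2, giving an effective lower resistance R2' = R2·R_L/(R2+R_L) = 10.24 kΩ.
Then V_out = V_CC · R2'/(R1 + R2') = 12.1 × 10.24/28.34 = 4.372 V.
(Unloaded it would be 6.53 V; the load pulls it down.)

V_out ≈ 4.37 V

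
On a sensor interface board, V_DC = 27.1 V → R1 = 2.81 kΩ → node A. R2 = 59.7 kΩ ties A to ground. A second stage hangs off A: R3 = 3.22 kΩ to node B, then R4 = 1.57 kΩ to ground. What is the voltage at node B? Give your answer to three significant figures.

The second stage (R3 + R4 = 4.790 kΩ) loads node A in parallel with R2.
R2 ‖ (R3+R4) = 4.434 kΩ.
V_A = 27.1 × 4.434/(2.81 + 4.434) = 16.59 V.
Stage 2 is unloaded, so V_B = V_A · R4/(R3+R4) = 16.59 × 1.57/4.790 = 5.437 V.

V_B ≈ 5.44 V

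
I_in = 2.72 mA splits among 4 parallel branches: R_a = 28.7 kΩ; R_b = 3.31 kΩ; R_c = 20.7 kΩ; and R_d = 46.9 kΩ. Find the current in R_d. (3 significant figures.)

I ≈ 0.143 mA

Conductances: ΣG = 1/28.7 + 1/3.31 + 1/20.7 + 1/46.9 = 0.4066 (1/kΩ).
R_d takes the fraction G_k/ΣG = 0.02132/0.4066 = 0.05244, so I = 2.72 × 0.05244 = 0.1426 mA.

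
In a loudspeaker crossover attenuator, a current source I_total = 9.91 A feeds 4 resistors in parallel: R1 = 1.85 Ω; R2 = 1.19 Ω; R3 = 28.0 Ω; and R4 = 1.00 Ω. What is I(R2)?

Conductances: ΣG = 1/1.85 + 1/1.19 + 1/28.0 + 1/1.00 = 2.417 (1/Ω).
By the current-divider rule, I = I_total · G_k/ΣG = 9.91 × 0.3477 = 3.446 A.

I ≈ 3.45 A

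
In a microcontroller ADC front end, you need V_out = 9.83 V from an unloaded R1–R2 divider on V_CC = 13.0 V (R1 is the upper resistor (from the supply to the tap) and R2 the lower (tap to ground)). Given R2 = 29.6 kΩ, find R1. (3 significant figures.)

V_out/V_CC = R2/(R1+R2) = 0.7562.
R1 = R2·(1/k − 1) = 29.6 × 0.3225 = 9.545 kΩ.

R1 ≈ 9.55 kΩ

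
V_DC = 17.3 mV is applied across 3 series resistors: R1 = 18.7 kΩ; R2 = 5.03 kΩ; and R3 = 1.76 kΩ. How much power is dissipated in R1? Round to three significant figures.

ΣR = 25.49 kΩ → I = 17.3/25.49 = 0.6787 µA.
P(R1) = I²·R1 = (0.6787)² × 18.7 = 8.614 nW.

P ≈ 8.61 nW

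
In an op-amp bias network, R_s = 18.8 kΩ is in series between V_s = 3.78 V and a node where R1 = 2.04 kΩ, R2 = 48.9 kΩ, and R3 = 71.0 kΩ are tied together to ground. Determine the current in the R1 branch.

I ≈ 0.171 mA

Parallel bank: R_p = 1/(1/2.04 + 1/48.9 + 1/71.0) = 1.906 kΩ.
V_A = 3.78 × 1.906/20.71 = 0.3479 V.
Branch current I = V_A/R1 = 0.3479/2.04 = 0.1705 mA.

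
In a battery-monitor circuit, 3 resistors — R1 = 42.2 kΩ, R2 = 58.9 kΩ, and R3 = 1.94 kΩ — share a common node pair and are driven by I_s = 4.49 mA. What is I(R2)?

Total conductance ΣG = 1/42.2 + 1/58.9 + 1/1.94 = 0.5561 (units of 1/kΩ).
Current divider: I(R2) = I_s · G_k/ΣG = 4.49 × (0.01698/0.5561) = 4.49 × 0.03053 = 0.1371 mA.

I ≈ 0.137 mA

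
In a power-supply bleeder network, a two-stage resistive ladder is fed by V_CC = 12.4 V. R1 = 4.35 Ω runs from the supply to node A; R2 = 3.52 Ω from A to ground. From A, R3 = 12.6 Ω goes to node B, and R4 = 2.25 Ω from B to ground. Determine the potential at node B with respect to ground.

V_B ≈ 0.743 V

Looking into the second stage from A: R3 + R4 = 14.85 Ω appears in parallel with R2.
R2 ‖ (R3+R4) = 2.846 Ω.
V_A = 12.4 × 2.846/(4.35 + 2.846) = 4.904 V.
Then the unloaded second divider: V_B = V_A × R4/(R3+R4) = 4.904 × 0.1515 = 0.7430 V.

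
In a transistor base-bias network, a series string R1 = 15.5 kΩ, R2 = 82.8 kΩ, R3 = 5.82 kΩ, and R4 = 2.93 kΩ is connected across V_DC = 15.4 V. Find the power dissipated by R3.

Series current I = V_DC/ΣR = 15.4/107.0 = 0.1439 mA.
P = I²R = 0.02070 × 5.82 = 0.1204 mW.

P ≈ 0.120 mW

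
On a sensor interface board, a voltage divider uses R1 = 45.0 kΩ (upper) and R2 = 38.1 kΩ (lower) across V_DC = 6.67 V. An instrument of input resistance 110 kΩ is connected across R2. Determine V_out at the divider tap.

V_out ≈ 2.58 V

The load sits in parallel with R2, giving an effective lower resistance R2' = R2·R_L/(R2+R_L) = 28.30 kΩ.
Then V_out = V_DC · R2'/(R1 + R2') = 6.67 × 28.30/73.30 = 2.575 V.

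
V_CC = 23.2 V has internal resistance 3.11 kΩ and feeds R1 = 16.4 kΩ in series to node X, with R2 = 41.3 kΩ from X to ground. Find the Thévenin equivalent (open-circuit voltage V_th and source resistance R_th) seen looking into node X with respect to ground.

V_th ≈ 15.8 V, R_th ≈ 13.3 kΩ

R1' = 3.11 + 16.4 = 19.51 kΩ (source resistance + R1).
Open-circuit (no load on X): V_th = V_CC · R2/(R1' + R2) = 23.2 × 41.3/(19.51 + 41.3) = 15.76 V.
Looking into X with the source shorted: R_th = R1'·R2/(R1'+R2) = 19.51 × 41.3/60.81 = 13.25 kΩ.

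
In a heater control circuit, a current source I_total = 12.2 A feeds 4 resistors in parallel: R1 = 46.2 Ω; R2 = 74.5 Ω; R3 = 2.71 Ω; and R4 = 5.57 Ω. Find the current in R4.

Total conductance ΣG = 1/46.2 + 1/74.5 + 1/2.71 + 1/5.57 = 0.5836 (units of 1/Ω).
R4 takes the fraction G_k/ΣG = 0.1795/0.5836 = 0.3076, so I = 12.2 × 0.3076 = 3.753 A.

I ≈ 3.75 A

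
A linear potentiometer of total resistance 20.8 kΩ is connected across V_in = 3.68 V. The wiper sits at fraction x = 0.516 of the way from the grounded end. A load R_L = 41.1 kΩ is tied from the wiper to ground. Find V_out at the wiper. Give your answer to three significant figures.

Lower segment x·R_p = 10.73 kΩ; upper segment (1−x)·R_p = 10.07 kΩ.
R_L loads the lower segment: effective lower R = 8.510 kΩ.
Then V_out = V_in · 8.510/(10.07 + 8.510) = 1.686 V.
(Unloaded: V_out = x·V_in = 1.90 V.)

V_out ≈ 1.69 V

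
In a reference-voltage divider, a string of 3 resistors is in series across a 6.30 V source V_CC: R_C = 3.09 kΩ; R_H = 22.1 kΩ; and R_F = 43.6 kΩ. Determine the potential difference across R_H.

Series total: ΣR = 3.09 + 22.1 + 43.6 = 68.79 kΩ.
V = V_CC · R/ΣR = 6.30 × 0.3213 = 2.024 V.

V ≈ 2.02 V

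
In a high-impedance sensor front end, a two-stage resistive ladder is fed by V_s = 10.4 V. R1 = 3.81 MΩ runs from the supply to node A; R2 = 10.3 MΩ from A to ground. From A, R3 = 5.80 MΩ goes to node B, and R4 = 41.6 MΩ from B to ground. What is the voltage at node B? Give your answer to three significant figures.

Node A sees R2 in parallel with the series input of stage 2, R3 + R4 = 47.40 MΩ.
R2 ‖ (R3+R4) = 8.461 MΩ.
First divider: V_A = V_s · 8.461/(3.81 + 8.461) = 7.171 V.
Then the unloaded second divider: V_B = V_A × R4/(R3+R4) = 7.171 × 0.8776 = 6.294 V.

V_B ≈ 6.29 V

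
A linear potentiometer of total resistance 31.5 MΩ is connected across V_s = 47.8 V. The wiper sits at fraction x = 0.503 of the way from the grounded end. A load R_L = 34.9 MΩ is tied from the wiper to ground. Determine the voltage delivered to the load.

Split the track: R_lower = x·R_p = 15.84 MΩ, R_upper = (1−x)·R_p = 15.66 MΩ.
(x·R_p) ‖ R_L = 10.90 MΩ.
Then V_out = V_s · 10.90/(15.66 + 10.90) = 19.62 V.
(Unloaded: V_out = x·V_s = 24.0 V.)

V_out ≈ 19.6 V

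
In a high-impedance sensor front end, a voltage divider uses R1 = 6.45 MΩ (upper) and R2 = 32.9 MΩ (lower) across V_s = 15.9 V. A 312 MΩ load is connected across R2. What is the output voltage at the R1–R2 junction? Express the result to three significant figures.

V_out ≈ 13.1 V

The load sits in parallel with R2, giving an effective lower resistance R2' = R2·R_L/(R2+R_L) = 29.76 MΩ.
Then V_out = V_s · R2'/(R1 + R2') = 15.9 × 29.76/36.21 = 13.07 V.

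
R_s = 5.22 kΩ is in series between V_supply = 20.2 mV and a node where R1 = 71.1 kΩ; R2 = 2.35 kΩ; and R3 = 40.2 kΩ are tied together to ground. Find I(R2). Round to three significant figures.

I ≈ 2.51 µA

Combine the parallel branches: R_p = (1/71.1 + 1/2.35 + 1/40.2)⁻¹ = 2.153 kΩ.
V_A by voltage divider: V_A = 20.2 × 2.153/(5.22 + 2.153) = 5.899 mV.
I(R2) = V_A / R2 = 5.899/2.35 = 2.510 µA.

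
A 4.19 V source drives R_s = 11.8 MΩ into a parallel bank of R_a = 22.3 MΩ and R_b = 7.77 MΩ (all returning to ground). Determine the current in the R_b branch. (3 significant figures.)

I ≈ 0.177 µA

Equivalent of the parallel group: R_p = 5.762 MΩ.
V_A = 4.19 × 5.762/17.56 = 1.375 V.
I(R_b) = V_A / R_b = 1.375/7.77 = 0.1769 µA.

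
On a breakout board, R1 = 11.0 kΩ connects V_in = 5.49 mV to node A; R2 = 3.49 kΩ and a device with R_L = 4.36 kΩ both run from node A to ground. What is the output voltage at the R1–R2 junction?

V_out ≈ 0.822 mV

First combine the lower leg with the load: R2 ‖ R_L = 1.938 kΩ.
Voltage divider with the loaded lower leg: V_out = 5.49 × 1.938/(11.0 + 1.938) = 5.49 × 0.1498 = 0.8225 mV.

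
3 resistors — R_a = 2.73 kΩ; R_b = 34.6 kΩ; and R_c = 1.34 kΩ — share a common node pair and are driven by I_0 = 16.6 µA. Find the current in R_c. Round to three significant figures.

Conductances: ΣG = 1/2.73 + 1/34.6 + 1/1.34 = 1.141 (1/kΩ).
R_c takes the fraction G_k/ΣG = 0.7463/1.141 = 0.6538, so I = 16.6 × 0.6538 = 10.85 µA.

I ≈ 10.9 µA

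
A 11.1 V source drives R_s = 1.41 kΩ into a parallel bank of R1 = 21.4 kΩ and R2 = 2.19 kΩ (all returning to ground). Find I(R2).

Equivalent of the parallel group: R_p = 1.987 kΩ.
Node voltage V_A = V_DC · R_p/(R_s + R_p) = 11.1 × 0.5849 = 6.492 V.
Branch current I = V_A/R2 = 6.492/2.19 = 2.965 mA.
(Equivalently: I_total = 3.268 mA, then current-divider fraction G_k/ΣG = 0.9072.)

I ≈ 2.96 mA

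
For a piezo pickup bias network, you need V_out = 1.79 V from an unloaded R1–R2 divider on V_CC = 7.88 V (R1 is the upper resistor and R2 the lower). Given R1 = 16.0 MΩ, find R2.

The divider ratio is R2/(R1+R2) = 1.79/7.88 = 0.2272.
Rearranging, R2 = R1·k/(1−k) = 16.0 × 0.2939 = 4.703 MΩ.

R2 ≈ 4.70 MΩ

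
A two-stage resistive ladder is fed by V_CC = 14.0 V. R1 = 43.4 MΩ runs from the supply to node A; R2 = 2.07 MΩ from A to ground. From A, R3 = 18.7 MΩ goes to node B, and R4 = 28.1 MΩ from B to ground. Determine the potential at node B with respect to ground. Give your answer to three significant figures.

Node A sees R2 in parallel with the series input of stage 2, R3 + R4 = 46.80 MΩ.
R2 ‖ (R3+R4) = 1.982 MΩ.
First divider: V_A = V_CC · 1.982/(43.4 + 1.982) = 0.6115 V.
Then the unloaded second divider: V_B = V_A × R4/(R3+R4) = 0.6115 × 0.6004 = 0.3672 V.

V_B ≈ 0.367 V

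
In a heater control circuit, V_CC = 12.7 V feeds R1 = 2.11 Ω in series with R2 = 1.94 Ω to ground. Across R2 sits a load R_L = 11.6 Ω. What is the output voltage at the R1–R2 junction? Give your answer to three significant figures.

V_out ≈ 5.60 V

R2 ‖ R_L = (1.94 × 11.6)/(1.94 + 11.6) = 1.662 Ω.
Then V_out = V_CC · R2'/(R1 + R2') = 12.7 × 1.662/3.772 = 5.596 V.
(Unloaded it would be 6.08 V; the load pulls it down.)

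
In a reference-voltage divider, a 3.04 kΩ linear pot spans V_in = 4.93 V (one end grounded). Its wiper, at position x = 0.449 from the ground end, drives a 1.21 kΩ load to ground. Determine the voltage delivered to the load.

The pot divides into 1.675 kΩ above the wiper and 1.365 kΩ below.
Lower segment in parallel with the load: 1.365 ‖ 1.21 = 0.6414 kΩ.
Then V_out = V_in · 0.6414/(1.675 + 0.6414) = 1.365 V.

V_out ≈ 1.37 V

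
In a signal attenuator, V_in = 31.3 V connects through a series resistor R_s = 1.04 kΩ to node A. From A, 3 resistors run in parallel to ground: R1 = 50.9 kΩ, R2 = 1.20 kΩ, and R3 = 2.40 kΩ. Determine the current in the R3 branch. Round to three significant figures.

I ≈ 5.62 mA

Combine the parallel branches: R_p = (1/50.9 + 1/1.20 + 1/2.40)⁻¹ = 0.7876 kΩ.
V_A = 31.3 × 0.7876/1.828 = 13.49 V.
I(R3) = V_A / R3 = 13.49/2.40 = 5.620 mA.
(Equivalently: I_total = 17.13 mA, then current-divider fraction G_k/ΣG = 0.3282.)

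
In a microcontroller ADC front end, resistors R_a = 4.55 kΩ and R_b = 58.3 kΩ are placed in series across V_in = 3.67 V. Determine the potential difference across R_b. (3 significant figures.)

Total series resistance ΣR = 4.55 + 58.3 = 62.85 kΩ.
Voltage divider: V = V_in · (58.30 / 62.85) = 3.67 × 0.9276 = 3.404 V.

V ≈ 3.40 V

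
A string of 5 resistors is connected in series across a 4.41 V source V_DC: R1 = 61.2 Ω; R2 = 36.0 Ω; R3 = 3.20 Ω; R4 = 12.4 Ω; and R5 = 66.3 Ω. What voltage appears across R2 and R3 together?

ΣR = 61.2 + 36.0 + 3.20 + 12.4 + 66.3 = 179.1 Ω.
R_{R2..R3} = 36.0 + 3.20 = 39.20 Ω.
V = V_DC · R/ΣR = 4.41 × 0.2189 = 0.9652 V.

V ≈ 0.965 V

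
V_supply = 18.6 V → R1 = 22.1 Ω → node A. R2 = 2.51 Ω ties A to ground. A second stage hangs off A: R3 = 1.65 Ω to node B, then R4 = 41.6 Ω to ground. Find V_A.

Node A sees R2 in parallel with the series input of stage 2, R3 + R4 = 43.25 Ω.
R2 ‖ (R3+R4) = 2.372 Ω.
V_A = 18.6 × 2.372/(22.1 + 2.372) = 1.803 V.

V_A ≈ 1.80 V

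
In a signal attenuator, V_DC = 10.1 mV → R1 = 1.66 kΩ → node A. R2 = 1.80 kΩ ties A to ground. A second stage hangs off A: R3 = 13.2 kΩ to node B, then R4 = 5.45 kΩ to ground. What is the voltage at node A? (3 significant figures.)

V_A ≈ 5.02 mV

Node A sees R2 in parallel with the series input of stage 2, R3 + R4 = 18.65 kΩ.
R2 ‖ (R3+R4) = 1.642 kΩ.
First divider: V_A = V_DC · 1.642/(1.66 + 1.642) = 5.022 mV.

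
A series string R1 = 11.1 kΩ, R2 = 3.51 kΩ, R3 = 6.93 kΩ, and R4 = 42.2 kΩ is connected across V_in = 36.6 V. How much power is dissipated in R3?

P ≈ 2.28 mW

Series current I = V_in/ΣR = 36.6/63.74 = 0.5742 mA.
P = I²R = 0.3297 × 6.93 = 2.285 mW.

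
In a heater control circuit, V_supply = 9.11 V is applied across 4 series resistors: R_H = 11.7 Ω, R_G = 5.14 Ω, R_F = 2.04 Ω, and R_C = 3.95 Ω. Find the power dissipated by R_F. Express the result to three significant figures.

Series current I = V_supply/ΣR = 9.11/22.83 = 0.3990 A.
P(R_F) = I²·R_F = (0.3990)² × 2.04 = 0.3248 W.

P ≈ 0.325 W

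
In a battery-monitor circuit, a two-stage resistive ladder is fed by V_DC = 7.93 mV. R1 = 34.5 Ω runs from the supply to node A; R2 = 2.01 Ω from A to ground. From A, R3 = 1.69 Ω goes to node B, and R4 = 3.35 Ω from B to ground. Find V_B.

V_B ≈ 0.211 mV

Node A sees R2 in parallel with the series input of stage 2, R3 + R4 = 5.040 Ω.
R2 ‖ (R3+R4) = 1.437 Ω.
V_A = 7.93 × 1.437/(34.5 + 1.437) = 0.3171 mV.
V_B = V_A × 0.6647 = 0.2108 mV.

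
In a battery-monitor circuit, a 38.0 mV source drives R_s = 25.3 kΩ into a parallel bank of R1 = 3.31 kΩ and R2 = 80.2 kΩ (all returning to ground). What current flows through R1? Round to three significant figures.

I ≈ 1.28 µA

Parallel bank: R_p = 1/(1/3.31 + 1/80.2) = 3.179 kΩ.
Node voltage V_A = V_supply · R_p/(R_s + R_p) = 38.0 × 0.1116 = 4.242 mV.
I(R1) = V_A / R1 = 4.242/3.31 = 1.281 µA.
(Equivalently: I_total = 1.334 µA, then current-divider fraction G_k/ΣG = 0.9604.)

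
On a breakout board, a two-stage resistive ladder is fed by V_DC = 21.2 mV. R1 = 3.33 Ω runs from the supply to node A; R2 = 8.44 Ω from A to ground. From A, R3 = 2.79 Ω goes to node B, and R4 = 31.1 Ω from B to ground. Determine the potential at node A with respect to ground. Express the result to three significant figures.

V_A ≈ 14.2 mV

Looking into the second stage from A: R3 + R4 = 33.89 Ω appears in parallel with R2.
Effective lower resistance at A: R2 ‖ 33.89 = 6.757 Ω.
First divider: V_A = V_DC · 6.757/(3.33 + 6.757) = 14.20 mV.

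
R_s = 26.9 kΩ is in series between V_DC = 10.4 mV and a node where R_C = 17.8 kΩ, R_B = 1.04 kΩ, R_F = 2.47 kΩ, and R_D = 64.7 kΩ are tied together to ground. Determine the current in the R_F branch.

I ≈ 0.106 µA

Parallel bank: R_p = 1/(1/17.8 + 1/1.04 + 1/2.47 + 1/64.7) = 0.6954 kΩ.
V_A = 10.4 × 0.6954/27.60 = 0.2621 mV.
I(R_F) = V_A / R_F = 0.2621/2.47 = 0.1061 µA.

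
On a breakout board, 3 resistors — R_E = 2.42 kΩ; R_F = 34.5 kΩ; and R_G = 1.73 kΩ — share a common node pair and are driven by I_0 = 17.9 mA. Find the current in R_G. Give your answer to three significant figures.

I ≈ 10.1 mA

ΣG = 1/2.42 + 1/34.5 + 1/1.73 = 1.020.
Current divider: I(R_G) = I_0 · G_k/ΣG = 17.9 × (0.5780/1.020) = 17.9 × 0.5666 = 10.14 mA.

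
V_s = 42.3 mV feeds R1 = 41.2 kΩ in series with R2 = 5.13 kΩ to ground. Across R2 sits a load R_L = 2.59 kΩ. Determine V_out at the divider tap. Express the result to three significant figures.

V_out ≈ 1.70 mV

The load sits in parallel with R2, giving an effective lower resistance R2' = R2·R_L/(R2+R_L) = 1.721 kΩ.
Now apply the divider: V_out = 42.3 × 0.04010 = 1.696 mV.
(Unloaded it would be 4.68 mV; the load pulls it down.)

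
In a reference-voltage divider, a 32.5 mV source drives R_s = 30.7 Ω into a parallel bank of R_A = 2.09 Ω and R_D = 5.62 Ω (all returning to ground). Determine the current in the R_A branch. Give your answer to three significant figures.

I ≈ 0.735 mA

Parallel bank: R_p = 1/(1/2.09 + 1/5.62) = 1.523 Ω.
V_A = 32.5 × 1.523/32.22 = 1.537 mV.
Branch current I = V_A/R_A = 1.537/2.09 = 0.7352 mA.
(Equivalently: I_total = 1.009 mA, then current-divider fraction G_k/ΣG = 0.7289.)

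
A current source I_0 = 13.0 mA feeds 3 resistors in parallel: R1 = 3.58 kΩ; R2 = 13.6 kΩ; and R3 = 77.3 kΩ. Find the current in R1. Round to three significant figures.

Conductances: ΣG = 1/3.58 + 1/13.6 + 1/77.3 = 0.3658 (1/kΩ).
By the current-divider rule, I = I_0 · G_k/ΣG = 13.0 × 0.7636 = 9.927 mA.

I ≈ 9.93 mA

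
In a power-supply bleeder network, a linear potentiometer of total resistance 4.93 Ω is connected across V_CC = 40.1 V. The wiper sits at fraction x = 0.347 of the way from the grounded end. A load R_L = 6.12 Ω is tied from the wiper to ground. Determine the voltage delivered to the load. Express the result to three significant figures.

V_out ≈ 11.8 V

Split the track: R_lower = x·R_p = 1.711 Ω, R_upper = (1−x)·R_p = 3.219 Ω.
Lower segment in parallel with the load: 1.711 ‖ 6.12 = 1.337 Ω.
V_out = 40.1 × 1.337/(3.219 + 1.337) = 11.77 V.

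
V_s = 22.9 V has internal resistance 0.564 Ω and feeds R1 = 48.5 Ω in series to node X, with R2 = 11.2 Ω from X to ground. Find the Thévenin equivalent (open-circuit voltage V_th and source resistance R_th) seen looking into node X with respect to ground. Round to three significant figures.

V_th ≈ 4.26 V, R_th ≈ 9.12 Ω

R1' = 0.564 + 48.5 = 49.06 Ω (source resistance + R1).
Open-circuit (no load on X): V_th = V_s · R2/(R1' + R2) = 22.9 × 11.2/(49.06 + 11.2) = 4.256 V.
Looking into X with the source shorted: R_th = R1'·R2/(R1'+R2) = 49.06 × 11.2/60.26 = 9.118 Ω.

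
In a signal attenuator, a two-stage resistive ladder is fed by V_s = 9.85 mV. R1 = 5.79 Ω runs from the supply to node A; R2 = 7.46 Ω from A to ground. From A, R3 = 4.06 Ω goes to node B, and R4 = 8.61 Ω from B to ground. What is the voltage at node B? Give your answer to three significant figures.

Node A sees R2 in parallel with the series input of stage 2, R3 + R4 = 12.67 Ω.
Effective lower resistance at A: R2 ‖ 12.67 = 4.695 Ω.
So V_A = 9.85 × 0.4478 = 4.411 mV.
V_B = V_A × 0.6796 = 2.997 mV.

V_B ≈ 3.00 mV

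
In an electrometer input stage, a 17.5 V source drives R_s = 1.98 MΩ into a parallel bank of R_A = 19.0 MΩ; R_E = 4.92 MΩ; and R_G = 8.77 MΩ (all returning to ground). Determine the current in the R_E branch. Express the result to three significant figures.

Parallel bank: R_p = 1/(1/19.0 + 1/4.92 + 1/8.77) = 2.703 MΩ.
Node voltage V_A = V_in · R_p/(R_s + R_p) = 17.5 × 0.5772 = 10.10 V.
I(R_E) = V_A / R_E = 10.10/4.92 = 2.053 µA.

I ≈ 2.05 µA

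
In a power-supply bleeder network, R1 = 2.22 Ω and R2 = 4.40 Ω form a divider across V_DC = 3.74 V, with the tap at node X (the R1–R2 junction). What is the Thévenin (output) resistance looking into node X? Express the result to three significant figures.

R_th ≈ 1.48 Ω

Looking into X with the source shorted: R_th = R1·R2/(R1+R2) = 2.220 × 4.40/6.620 = 1.476 Ω.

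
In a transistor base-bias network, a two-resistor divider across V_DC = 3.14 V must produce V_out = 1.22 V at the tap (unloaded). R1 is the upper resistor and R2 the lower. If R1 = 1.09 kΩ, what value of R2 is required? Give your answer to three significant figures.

R2 ≈ 0.693 kΩ

V_out/V_DC = R2/(R1+R2) = 0.3885.
So R2 = R1 · V_out/(V_DC − V_out) = 1.09 × 1.22/(3.14 − 1.22) = 1.09 × 0.6354 = 0.6926 kΩ.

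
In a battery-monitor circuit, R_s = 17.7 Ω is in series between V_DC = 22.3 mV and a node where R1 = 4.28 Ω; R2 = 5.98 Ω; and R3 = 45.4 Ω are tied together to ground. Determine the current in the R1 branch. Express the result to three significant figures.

I ≈ 0.614 mA

Parallel bank: R_p = 1/(1/4.28 + 1/5.98 + 1/45.4) = 2.365 Ω.
V_A by voltage divider: V_A = 22.3 × 2.365/(17.7 + 2.365) = 2.628 mV.
I(R1) = V_A / R1 = 2.628/4.28 = 0.6140 mA.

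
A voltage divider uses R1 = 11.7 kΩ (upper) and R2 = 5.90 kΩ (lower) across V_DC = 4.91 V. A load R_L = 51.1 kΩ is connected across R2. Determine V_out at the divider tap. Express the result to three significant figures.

The load sits in parallel with R2, giving an effective lower resistance R2' = R2·R_L/(R2+R_L) = 5.289 kΩ.
Now apply the divider: V_out = 4.91 × 0.3113 = 1.529 V.

V_out ≈ 1.53 V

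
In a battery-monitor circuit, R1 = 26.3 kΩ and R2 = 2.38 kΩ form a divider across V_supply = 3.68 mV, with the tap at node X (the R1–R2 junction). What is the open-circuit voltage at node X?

V_th ≈ 0.305 mV

With X open, the divider is unloaded: V_th = 3.68 × 2.38/28.68 = 0.3054 mV.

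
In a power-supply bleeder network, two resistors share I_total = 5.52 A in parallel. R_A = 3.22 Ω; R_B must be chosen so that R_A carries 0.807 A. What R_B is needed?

R_B ≈ 0.551 Ω

Two-branch current divider: I_A = I_total · R_B/(R_A + R_B).
0.807/5.52 = R_B/(R_A + R_B) → R_B = R_A · (0.1462)/(1 − 0.1462) = 3.22 × 0.1712 = 0.5514 Ω.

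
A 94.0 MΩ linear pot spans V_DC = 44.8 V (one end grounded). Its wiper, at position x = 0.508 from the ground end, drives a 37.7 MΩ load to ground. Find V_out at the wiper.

V_out ≈ 14.0 V

The pot divides into 46.25 MΩ above the wiper and 47.75 MΩ below.
Lower segment in parallel with the load: 47.75 ‖ 37.7 = 21.07 MΩ.
V_out = 44.8 × 21.07/(46.25 + 21.07) = 14.02 V.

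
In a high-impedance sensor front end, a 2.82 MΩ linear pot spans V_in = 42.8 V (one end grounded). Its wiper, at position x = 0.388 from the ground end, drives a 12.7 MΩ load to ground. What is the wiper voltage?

V_out ≈ 15.8 V

Lower segment x·R_p = 1.094 MΩ; upper segment (1−x)·R_p = 1.726 MΩ.
Lower segment in parallel with the load: 1.094 ‖ 12.7 = 1.007 MΩ.
Then V_out = V_in · 1.007/(1.726 + 1.007) = 15.77 V.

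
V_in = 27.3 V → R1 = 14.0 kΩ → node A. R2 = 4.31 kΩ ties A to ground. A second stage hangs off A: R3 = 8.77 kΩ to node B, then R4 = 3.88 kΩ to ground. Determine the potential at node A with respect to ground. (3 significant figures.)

V_A ≈ 5.10 V

The second stage (R3 + R4 = 12.65 kΩ) loads node A in parallel with R2.
R2 ‖ (R3+R4) = 3.215 kΩ.
V_A = 27.3 × 3.215/(14.0 + 3.215) = 5.098 V.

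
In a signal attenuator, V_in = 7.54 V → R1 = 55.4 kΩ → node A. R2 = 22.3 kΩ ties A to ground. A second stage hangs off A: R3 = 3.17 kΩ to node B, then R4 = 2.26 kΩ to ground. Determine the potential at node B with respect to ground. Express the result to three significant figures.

Node A sees R2 in parallel with the series input of stage 2, R3 + R4 = 5.430 kΩ.
Effective lower resistance at A: R2 ‖ 5.430 = 4.367 kΩ.
First divider: V_A = V_in · 4.367/(55.4 + 4.367) = 0.5509 V.
Stage 2 is unloaded, so V_B = V_A · R4/(R3+R4) = 0.5509 × 2.26/5.430 = 0.2293 V.

V_B ≈ 0.229 V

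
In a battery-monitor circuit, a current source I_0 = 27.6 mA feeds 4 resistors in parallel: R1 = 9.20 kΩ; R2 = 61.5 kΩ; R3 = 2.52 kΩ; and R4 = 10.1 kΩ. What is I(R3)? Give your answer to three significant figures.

I ≈ 17.6 mA

ΣG = 1/9.20 + 1/61.5 + 1/2.52 + 1/10.1 = 0.6208.
By the current-divider rule, I = I_0 · G_k/ΣG = 27.6 × 0.6392 = 17.64 mA.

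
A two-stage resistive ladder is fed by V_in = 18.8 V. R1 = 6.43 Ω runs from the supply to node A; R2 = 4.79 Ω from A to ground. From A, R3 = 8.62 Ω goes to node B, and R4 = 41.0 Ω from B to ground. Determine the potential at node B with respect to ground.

Looking into the second stage from A: R3 + R4 = 49.62 Ω appears in parallel with R2.
R2 ‖ (R3+R4) = 4.368 Ω.
V_A = 18.8 × 4.368/(6.43 + 4.368) = 7.605 V.
Then the unloaded second divider: V_B = V_A × R4/(R3+R4) = 7.605 × 0.8263 = 6.284 V.

V_B ≈ 6.28 V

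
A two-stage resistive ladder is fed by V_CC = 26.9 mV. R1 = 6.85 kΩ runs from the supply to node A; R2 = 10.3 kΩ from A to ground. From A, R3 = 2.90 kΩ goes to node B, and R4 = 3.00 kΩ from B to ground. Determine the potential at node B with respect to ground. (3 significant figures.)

V_B ≈ 4.84 mV

Node A sees R2 in parallel with the series input of stage 2, R3 + R4 = 5.900 kΩ.
R2 ‖ (R3+R4) = 3.751 kΩ.
First divider: V_A = V_CC · 3.751/(6.85 + 3.751) = 9.519 mV.
V_B = V_A × 0.5085 = 4.840 mV.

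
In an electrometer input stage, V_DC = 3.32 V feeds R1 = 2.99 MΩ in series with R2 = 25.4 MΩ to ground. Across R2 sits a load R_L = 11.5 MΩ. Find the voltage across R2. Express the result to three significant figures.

V_out ≈ 2.41 V

The load sits in parallel with R2, giving an effective lower resistance R2' = R2·R_L/(R2+R_L) = 7.916 MΩ.
Now apply the divider: V_out = 3.32 × 0.7258 = 2.410 V.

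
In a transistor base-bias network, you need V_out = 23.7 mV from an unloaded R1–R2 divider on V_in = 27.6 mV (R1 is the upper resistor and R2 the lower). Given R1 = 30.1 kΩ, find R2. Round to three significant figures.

R2 ≈ 183 kΩ

V_out/V_in = R2/(R1+R2) = 0.8587.
R2 = R1 · 0.8587/(1 − 0.8587) = 182.9 kΩ.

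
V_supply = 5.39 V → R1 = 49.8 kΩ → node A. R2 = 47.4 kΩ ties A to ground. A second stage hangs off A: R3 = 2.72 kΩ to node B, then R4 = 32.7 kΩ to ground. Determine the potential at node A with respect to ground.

V_A ≈ 1.56 V

Node A sees R2 in parallel with the series input of stage 2, R3 + R4 = 35.42 kΩ.
R2 ‖ (R3+R4) = 20.27 kΩ.
First divider: V_A = V_supply · 20.27/(49.8 + 20.27) = 1.559 V.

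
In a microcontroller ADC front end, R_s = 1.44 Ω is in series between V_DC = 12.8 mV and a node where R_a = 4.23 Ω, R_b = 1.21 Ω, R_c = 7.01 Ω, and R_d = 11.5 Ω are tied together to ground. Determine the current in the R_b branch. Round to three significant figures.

I ≈ 3.70 mA

Parallel bank: R_p = 1/(1/4.23 + 1/1.21 + 1/7.01 + 1/11.5) = 0.7737 Ω.
V_A by voltage divider: V_A = 12.8 × 0.7737/(1.44 + 0.7737) = 4.474 mV.
I(R_b) = V_A / R_b = 4.474/1.21 = 3.697 mA.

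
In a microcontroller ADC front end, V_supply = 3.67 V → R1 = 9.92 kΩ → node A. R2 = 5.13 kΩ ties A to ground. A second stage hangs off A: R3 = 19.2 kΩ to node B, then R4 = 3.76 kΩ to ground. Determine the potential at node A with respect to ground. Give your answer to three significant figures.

V_A ≈ 1.09 V

Looking into the second stage from A: R3 + R4 = 22.96 kΩ appears in parallel with R2.
R2 ‖ (R3+R4) = 4.193 kΩ.
V_A = 3.67 × 4.193/(9.92 + 4.193) = 1.090 V.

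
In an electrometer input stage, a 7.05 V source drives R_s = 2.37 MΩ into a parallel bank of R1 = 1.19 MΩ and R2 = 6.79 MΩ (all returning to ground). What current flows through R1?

I ≈ 1.77 µA

Combine the parallel branches: R_p = (1/1.19 + 1/6.79)⁻¹ = 1.013 MΩ.
V_A = 7.05 × 1.013/3.383 = 2.110 V.
Branch current I = V_A/R1 = 2.110/1.19 = 1.773 µA.
(Check via current divider: I_total = 2.084 µA; share G_k/ΣG = 0.8509 → same result.)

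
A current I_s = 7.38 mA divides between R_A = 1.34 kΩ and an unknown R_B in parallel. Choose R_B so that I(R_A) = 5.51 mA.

In a two-way split, I_A/I_s = R_B/(R_A + R_B).
5.51/7.38 = R_B/(R_A + R_B) → R_B = R_A · (0.7466)/(1 − 0.7466) = 1.34 × 2.947 = 3.948 kΩ.

R_B ≈ 3.95 kΩ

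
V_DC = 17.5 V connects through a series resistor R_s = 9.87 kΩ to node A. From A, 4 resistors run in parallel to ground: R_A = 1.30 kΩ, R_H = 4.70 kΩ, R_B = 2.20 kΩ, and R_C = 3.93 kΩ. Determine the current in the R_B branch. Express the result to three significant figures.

Parallel bank: R_p = 1/(1/1.30 + 1/4.70 + 1/2.20 + 1/3.93) = 0.5914 kΩ.
Node voltage V_A = V_DC · R_p/(R_s + R_p) = 17.5 × 0.05653 = 0.9893 V.
I(R_B) = V_A / R_B = 0.9893/2.20 = 0.4497 mA.

I ≈ 0.450 mA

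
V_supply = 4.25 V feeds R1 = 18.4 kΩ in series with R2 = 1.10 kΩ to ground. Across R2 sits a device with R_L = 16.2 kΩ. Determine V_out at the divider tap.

V_out ≈ 0.225 V

The load sits in parallel with R2, giving an effective lower resistance R2' = R2·R_L/(R2+R_L) = 1.030 kΩ.
Now apply the divider: V_out = 4.25 × 0.05301 = 0.2253 V.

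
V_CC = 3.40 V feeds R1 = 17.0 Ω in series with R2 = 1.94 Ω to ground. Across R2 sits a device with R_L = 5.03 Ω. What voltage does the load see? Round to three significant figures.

First combine the lower leg with the load: R2 ‖ R_L = 1.400 Ω.
Now apply the divider: V_out = 3.40 × 0.07609 = 0.2587 V.

V_out ≈ 0.259 V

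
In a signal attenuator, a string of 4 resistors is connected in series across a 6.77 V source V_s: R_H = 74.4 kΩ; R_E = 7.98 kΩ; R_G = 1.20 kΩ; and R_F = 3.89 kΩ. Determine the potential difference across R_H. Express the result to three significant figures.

ΣR = 74.4 + 7.98 + 1.20 + 3.89 = 87.47 kΩ.
Voltage divider: V = V_s · (74.40 / 87.47) = 6.77 × 0.8506 = 5.758 V.

V ≈ 5.76 V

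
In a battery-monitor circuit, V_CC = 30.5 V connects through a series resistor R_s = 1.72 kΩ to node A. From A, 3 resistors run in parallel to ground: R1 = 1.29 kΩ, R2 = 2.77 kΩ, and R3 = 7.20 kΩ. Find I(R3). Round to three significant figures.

Parallel bank: R_p = 1/(1/1.29 + 1/2.77 + 1/7.20) = 0.7843 kΩ.
V_A by voltage divider: V_A = 30.5 × 0.7843/(1.72 + 0.7843) = 9.552 V.
Branch current I = V_A/R3 = 9.552/7.20 = 1.327 mA.
(Check via current divider: I_total = 12.18 mA; share G_k/ΣG = 0.1089 → same result.)

I ≈ 1.33 mA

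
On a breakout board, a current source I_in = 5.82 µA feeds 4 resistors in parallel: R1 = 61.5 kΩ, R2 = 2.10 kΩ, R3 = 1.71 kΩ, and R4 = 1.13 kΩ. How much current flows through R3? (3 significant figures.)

Conductances: ΣG = 1/61.5 + 1/2.10 + 1/1.71 + 1/1.13 = 1.962 (1/kΩ).
By the current-divider rule, I = I_in · G_k/ΣG = 5.82 × 0.2980 = 1.735 µA.

I ≈ 1.73 µA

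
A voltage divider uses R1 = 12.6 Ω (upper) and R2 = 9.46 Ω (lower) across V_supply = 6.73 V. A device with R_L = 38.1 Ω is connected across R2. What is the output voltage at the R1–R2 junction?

V_out ≈ 2.53 V

The load sits in parallel with R2, giving an effective lower resistance R2' = R2·R_L/(R2+R_L) = 7.578 Ω.
Then V_out = V_supply · R2'/(R1 + R2') = 6.73 × 7.578/20.18 = 2.528 V.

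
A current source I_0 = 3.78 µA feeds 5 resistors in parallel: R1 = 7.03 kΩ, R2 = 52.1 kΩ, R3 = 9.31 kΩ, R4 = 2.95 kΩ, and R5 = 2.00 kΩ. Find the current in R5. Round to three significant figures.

Conductances: ΣG = 1/7.03 + 1/52.1 + 1/9.31 + 1/2.95 + 1/2.00 = 1.108 (1/kΩ).
R5 takes the fraction G_k/ΣG = 0.5000/1.108 = 0.4513, so I = 3.78 × 0.4513 = 1.706 µA.

I ≈ 1.71 µA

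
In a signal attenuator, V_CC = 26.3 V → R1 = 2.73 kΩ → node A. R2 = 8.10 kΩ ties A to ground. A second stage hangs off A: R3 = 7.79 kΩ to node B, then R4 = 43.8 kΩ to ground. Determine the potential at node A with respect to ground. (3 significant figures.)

V_A ≈ 18.9 V

The second stage (R3 + R4 = 51.59 kΩ) loads node A in parallel with R2.
R2 ‖ (R3+R4) = 7.001 kΩ.
So V_A = 26.3 × 0.7194 = 18.92 V.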